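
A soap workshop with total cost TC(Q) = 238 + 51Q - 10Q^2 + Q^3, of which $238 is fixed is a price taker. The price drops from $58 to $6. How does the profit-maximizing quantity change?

AVC = 51 - 10Q + Q^2, minimized at Q = 5 where min AVC = $26. MC = 51 - 20Q + 3Q^2.
At P = $58 ≥ min AVC, set P = MC on the rising branch: Q = 7.
At P = $6 < min AVC = $26, price no longer covers variable cost at any output, so the firm shuts down: Q = 0.

Output falls from 7 to 0 (the firm shuts down)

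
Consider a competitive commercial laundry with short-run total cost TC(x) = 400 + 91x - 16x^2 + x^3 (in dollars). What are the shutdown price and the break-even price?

Shutdown price = min AVC. AVC = 91 - 16x + x^2, with vertex at x = 8 and minimum $27.
ATC = 400/x + 91 - 16x + x^2. Setting dATC/dx = −400/x^2 − 16 + 2x = 0 gives x = 10 (since 2·10^3 − 16·10^2 = 400).
min ATC = 400/10 + 91 − 16·10 + 10^2 = $71. That is the break-even price.
For $27 ≤ P < $71 the firm produces at a loss; below $27 it shuts down.

Shutdown price = $27; break-even price = $71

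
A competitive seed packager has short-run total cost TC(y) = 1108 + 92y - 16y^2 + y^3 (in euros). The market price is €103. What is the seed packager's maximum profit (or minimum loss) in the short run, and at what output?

AVC = 92 - 16y + y^2; min AVC = €28 at y = 8. Since P = €103 ≥ min AVC, the firm produces.
With MC = 92 - 32y + 3y^2, P = MC on the upward-sloping part at y* = 11.
TR = 103·11 = 1133. TC = 1108 + 407 = 1515. Profit = 1133 − 1515 = -€382.
That loss of €382 beats the €1108 the firm would lose by shutting down; producing recovers €726 of fixed cost.

Profit = -€382 at y = 11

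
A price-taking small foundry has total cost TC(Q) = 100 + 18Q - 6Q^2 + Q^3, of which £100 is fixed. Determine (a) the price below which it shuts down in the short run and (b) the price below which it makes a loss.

Shutdown price = min AVC. AVC = 18 - 6Q + Q^2, with vertex at Q = 3 and minimum £9.
ATC = 100/Q + 18 - 6Q + Q^2. Setting dATC/dQ = −100/Q^2 − 6 + 2Q = 0 gives Q = 5 (since 2·5^3 − 6·5^2 = 100).
min ATC = 100/5 + 18 − 6·5 + 5^2 = £33. That is the break-even price.
For £9 ≤ P < £33 the firm produces at a loss; below £9 it shuts down.

Shutdown price = £9; break-even price = £33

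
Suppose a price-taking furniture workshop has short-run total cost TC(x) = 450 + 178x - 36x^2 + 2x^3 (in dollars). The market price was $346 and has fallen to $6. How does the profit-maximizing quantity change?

MC = 178 - 72x + 6x^2; the shutdown threshold is min AVC = $16 (at x = 9).
At P = $346 ≥ min AVC, set P = MC on the rising branch: x = 14.
At P = $6 < min AVC = $16, price no longer covers variable cost at any output, so the firm shuts down: x = 0.

Output falls from 14 to 0 (the firm shuts down)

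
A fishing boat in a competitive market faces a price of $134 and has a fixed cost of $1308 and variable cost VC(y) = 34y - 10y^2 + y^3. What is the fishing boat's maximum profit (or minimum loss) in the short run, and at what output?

Profit = -$308 at y = 10

AVC = 34 - 10y + y^2; min AVC = $9 at y = 5. Since P = $134 ≥ min AVC, the firm produces.
MC = 34 - 20y + 3y^2. Setting P = MC and taking the root on the rising branch gives y* = 10.
TR = 134·10 = 1340. TC = 1308 + 340 = 1648. Profit = 1340 − 1648 = -$308.
Shutting down would mean losing the fixed cost of $1308, so operating at a loss of $308 is better by $1000.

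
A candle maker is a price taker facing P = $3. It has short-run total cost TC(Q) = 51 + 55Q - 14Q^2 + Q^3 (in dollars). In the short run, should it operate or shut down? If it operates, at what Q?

Shut down

Strip out fixed cost: VC = 55Q - 14Q^2 + Q^3. Then AVC = 55 - 14Q + Q^2 and MC = 55 - 28Q + 3Q^2.
AVC hits its minimum where MC = AVC, at Q = 7, giving min AVC = 55 - 14·7 + 7^2 = $6.
P = $3 lies below min AVC = $6; no output level covers variable cost.
Shutting down limits the loss to fixed cost, $51.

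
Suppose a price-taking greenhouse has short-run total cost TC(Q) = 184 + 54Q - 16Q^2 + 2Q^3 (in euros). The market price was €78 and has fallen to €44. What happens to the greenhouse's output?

AVC = 54 - 16Q + 2Q^2, minimized at Q = 4 where min AVC = €22. MC = 54 - 32Q + 6Q^2.
At P = €78 ≥ min AVC, set P = MC on the rising branch: Q = 6.
At P = €44 ≥ min AVC, set P = MC: Q = 5. The firm stays open but cuts output.

Output falls from 6 to 5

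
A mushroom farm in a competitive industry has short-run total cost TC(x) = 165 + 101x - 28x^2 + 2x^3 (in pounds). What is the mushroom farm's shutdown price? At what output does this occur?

£3 per unit, at x = 7

The firm shuts down when price falls below the minimum of average variable cost. AVC = VC/x = 101 - 28x + 2x^2.
At the minimum of AVC, MC = AVC. MC = 101 - 56x + 6x^2; setting MC = AVC gives 4x^2 - 28x = 0, so x = 7. min AVC = 3.
So the shutdown price is £3.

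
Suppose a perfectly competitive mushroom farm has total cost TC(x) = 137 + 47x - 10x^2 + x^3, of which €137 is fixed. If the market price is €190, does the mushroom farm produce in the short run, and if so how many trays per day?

Produce at x = 11

From TC, MC = TC'(x) = 47 - 20x + 3x^2 and AVC = VC/x = 47 - 10x + x^2.
AVC is minimized where dAVC/dx = -10 + 2x = 0, at x = 5; min AVC = 47 - 10·5 + 5^2 = €22.
Since P = €190 ≥ min AVC = €22, price covers variable cost and the firm should produce.
P = MC gives -143 - 20x + 3x^2 = 0, with roots -13/3 and 11. Take the larger (rising MC): x* = 11.
Check: AVC at x = 11 is €58 ≤ P, so revenue covers variable cost.
Profit = P·x − TC = 190·11 − 775 = €1315.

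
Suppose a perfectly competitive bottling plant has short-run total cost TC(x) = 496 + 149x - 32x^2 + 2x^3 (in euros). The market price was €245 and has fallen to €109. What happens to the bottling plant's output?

Output falls from 12 to 10

MC = 149 - 64x + 6x^2; the shutdown threshold is min AVC = €21 (at x = 8).
With P = €245 above the shutdown price, P = MC gives x = 12.
At P = €109 ≥ min AVC, set P = MC: x = 10. The firm stays open but cuts output.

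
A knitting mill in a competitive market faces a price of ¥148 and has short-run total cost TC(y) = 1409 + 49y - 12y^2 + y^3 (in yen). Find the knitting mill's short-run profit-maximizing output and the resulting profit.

AVC = 49 - 12y + y^2 has its minimum ¥13 at y = 6; price ¥148 clears that bar, so the firm operates.
With MC = 49 - 24y + 3y^2, P = MC on the upward-sloping part at y* = 11.
TR = 148·11 = 1628. TC = 1409 + 418 = 1827. Profit = 1628 − 1827 = -¥199.
That loss of ¥199 beats the ¥1409 the firm would lose by shutting down; producing recovers ¥1210 of fixed cost.

Profit = -¥199 at y = 11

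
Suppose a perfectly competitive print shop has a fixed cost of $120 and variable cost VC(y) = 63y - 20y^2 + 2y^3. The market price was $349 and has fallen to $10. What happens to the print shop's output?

Output falls from 11 to 0 (the firm shuts down)

MC = 63 - 40y + 6y^2; the shutdown threshold is min AVC = $13 (at y = 5).
At P = $349 ≥ min AVC, set P = MC on the rising branch: y = 11.
At P = $10 < min AVC = $13, price no longer covers variable cost at any output, so the firm shuts down: y = 0.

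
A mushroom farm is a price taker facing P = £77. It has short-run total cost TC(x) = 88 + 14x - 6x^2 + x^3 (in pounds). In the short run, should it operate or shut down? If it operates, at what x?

Variable cost is VC = 14x - 6x^2 + x^3, so AVC = VC/x = 14 - 6x + x^2 and MC = dTC/dx = 14 - 12x + 3x^2.
AVC hits its minimum where MC = AVC, at x = 3, giving min AVC = 14 - 6·3 + 3^2 = £5.
Because £77 ≥ £5, revenue can cover variable cost; the firm operates.
P = MC gives -63 - 12x + 3x^2 = 0, with roots -3 and 7. Take the larger (rising MC): x* = 7.
Check: AVC at x = 7 is £21 ≤ P, so revenue covers variable cost.
Profit = P·x − TC = 77·7 − 235 = £304.

Produce at x = 7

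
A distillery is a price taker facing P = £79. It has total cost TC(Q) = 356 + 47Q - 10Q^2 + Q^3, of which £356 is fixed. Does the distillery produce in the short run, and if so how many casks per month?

Variable cost is VC = 47Q - 10Q^2 + Q^3, so AVC = VC/Q = 47 - 10Q + Q^2 and MC = dTC/dQ = 47 - 20Q + 3Q^2.
AVC hits its minimum where MC = AVC, at Q = 5, giving min AVC = 47 - 10·5 + 5^2 = £22.
Since P = £79 ≥ min AVC = £22, price covers variable cost and the firm should produce.
P = MC gives -32 - 20Q + 3Q^2 = 0, with roots -4/3 and 8. Take the larger (rising MC): Q* = 8.
Check: AVC at Q = 8 is £31 ≤ P, so revenue covers variable cost.
Profit = P·Q − TC = 79·8 − 604 = £28.

Produce at Q = 8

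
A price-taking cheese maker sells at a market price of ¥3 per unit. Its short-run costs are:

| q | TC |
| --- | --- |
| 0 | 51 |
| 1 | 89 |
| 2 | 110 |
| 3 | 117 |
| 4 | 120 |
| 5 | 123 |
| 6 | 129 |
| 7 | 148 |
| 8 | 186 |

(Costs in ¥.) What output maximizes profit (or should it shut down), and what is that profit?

Tabulate TR − TC: q=0: -51; q=1: -86; q=2: -104; q=3: -108; q=4: -108; q=5: -108; q=6: -111; q=7: -127; q=8: -162.
Profit is highest at q = 0. Equivalently, the lowest AVC in the table is 78/6 ≈ ¥13 at q = 6, and P = ¥3 falls below it — price never covers variable cost, so the firm shuts down and loses only its fixed cost.

q = 0 (shut down); profit = -¥51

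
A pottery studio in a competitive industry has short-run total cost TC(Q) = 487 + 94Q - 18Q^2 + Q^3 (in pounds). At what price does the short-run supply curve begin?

The shutdown price is the minimum of AVC. VC = 94Q - 18Q^2 + Q^3, so AVC = 94 - 18Q + Q^2.
dAVC/dQ = -18 + 2Q = 0 gives Q = 9. min AVC = 94 - 18·9 + 9^2 = 13.
The firm shuts down for any P below £13.

£13 per unit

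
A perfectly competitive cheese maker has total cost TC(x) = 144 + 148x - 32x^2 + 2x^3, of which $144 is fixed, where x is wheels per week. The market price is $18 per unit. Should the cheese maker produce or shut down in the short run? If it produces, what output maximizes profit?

Shut down

Variable cost is VC = 148x - 32x^2 + 2x^3, so AVC = VC/x = 148 - 32x + 2x^2 and MC = dTC/dx = 148 - 64x + 6x^2.
The AVC parabola has its vertex at x = 32/4 = 8, where AVC = 148 - 32·8 + 2·8^2 = $20.
Since P = $18 < min AVC = $20, price fails to cover variable cost at any output.
Best response: produce nothing and absorb the $144 fixed cost.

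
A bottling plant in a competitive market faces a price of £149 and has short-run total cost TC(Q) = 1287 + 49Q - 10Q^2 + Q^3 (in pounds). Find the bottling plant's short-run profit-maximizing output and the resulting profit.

AVC = 49 - 10Q + Q^2; min AVC = £24 at Q = 5. Since P = £149 ≥ min AVC, the firm produces.
With MC = 49 - 20Q + 3Q^2, P = MC on the upward-sloping part at Q* = 10.
TR = 149·10 = 1490. TC = 1287 + 490 = 1777. Profit = 1490 − 1777 = -£287.
By producing, the firm covers all variable cost plus £1000 of fixed cost; shutting down would lose the full £1287.

Profit = -£287 at Q = 10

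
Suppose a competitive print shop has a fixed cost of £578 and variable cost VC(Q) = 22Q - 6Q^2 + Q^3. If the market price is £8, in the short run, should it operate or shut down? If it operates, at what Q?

From TC, MC = TC'(Q) = 22 - 12Q + 3Q^2 and AVC = VC/Q = 22 - 6Q + Q^2.
The AVC parabola has its vertex at Q = 6/2 = 3, where AVC = 22 - 6·3 + 3^2 = £13.
With P < min AVC (£8 < £13), every unit sold adds to the loss.
The firm minimizes its loss by shutting down and losing only its fixed cost of £578.

Shut down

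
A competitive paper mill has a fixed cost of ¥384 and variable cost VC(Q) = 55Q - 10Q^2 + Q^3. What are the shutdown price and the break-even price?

Shutdown price = ¥30; break-even price = ¥87

Shutdown price = min AVC. AVC = 55 - 10Q + Q^2, with vertex at Q = 5 and minimum ¥30.
ATC = 384/Q + 55 - 10Q + Q^2. Setting dATC/dQ = −384/Q^2 − 10 + 2Q = 0 gives Q = 8 (since 2·8^3 − 10·8^2 = 384).
min ATC = 384/8 + 55 − 10·8 + 8^2 = ¥87. That is the break-even price.
Between these two prices the firm operates at a loss; above ¥87 it earns a profit.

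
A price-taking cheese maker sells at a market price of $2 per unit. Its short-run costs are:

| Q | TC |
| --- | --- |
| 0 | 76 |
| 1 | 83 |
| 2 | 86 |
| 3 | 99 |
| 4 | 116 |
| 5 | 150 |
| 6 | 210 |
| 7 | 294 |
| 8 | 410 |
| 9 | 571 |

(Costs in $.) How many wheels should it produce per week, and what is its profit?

Q = 0 (shut down); profit = -$76

Tabulate TR − TC: Q=0: -76; Q=1: -81; Q=2: -82; Q=3: -93; Q=4: -108; Q=5: -140; Q=6: -198; Q=7: -280; Q=8: -394; Q=9: -553.
Profit is highest at Q = 0. Equivalently, the lowest AVC in the table is 10/2 ≈ $5 at Q = 2, and P = $2 falls below it — price never covers variable cost, so the firm shuts down and loses only its fixed cost.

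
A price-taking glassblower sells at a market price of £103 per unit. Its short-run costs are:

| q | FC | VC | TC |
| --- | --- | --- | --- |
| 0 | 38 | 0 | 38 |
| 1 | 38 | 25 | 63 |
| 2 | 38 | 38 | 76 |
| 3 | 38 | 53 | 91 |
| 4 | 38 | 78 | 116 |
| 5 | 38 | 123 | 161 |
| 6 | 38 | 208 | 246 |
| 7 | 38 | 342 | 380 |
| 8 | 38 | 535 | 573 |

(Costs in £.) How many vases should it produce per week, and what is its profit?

q = 6; profit = £372

Profit at each row (π = 103q − TC): q=0: -38; q=1: 40; q=2: 130; q=3: 218; q=4: 296; q=5: 354; q=6: 372; q=7: 341; q=8: 251.
Profit is maximized at q = 6. AVC there is 208/6 = £34.67 ≤ P, so producing beats shutting down (which would give -£38).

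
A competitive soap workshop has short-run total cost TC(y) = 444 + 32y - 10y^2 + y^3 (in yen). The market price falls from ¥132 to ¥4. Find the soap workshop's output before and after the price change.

Output falls from 10 to 0 (the firm shuts down)

AVC = 32 - 10y + y^2, minimized at y = 5 where min AVC = ¥7. MC = 32 - 20y + 3y^2.
With P = ¥132 above the shutdown price, P = MC gives y = 10.
At P = ¥4 < min AVC = ¥7, price no longer covers variable cost at any output, so the firm shuts down: y = 0.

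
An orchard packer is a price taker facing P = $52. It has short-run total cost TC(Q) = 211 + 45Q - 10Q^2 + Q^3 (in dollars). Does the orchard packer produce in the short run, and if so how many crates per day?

Produce at Q = 7

From TC, MC = TC'(Q) = 45 - 20Q + 3Q^2 and AVC = VC/Q = 45 - 10Q + Q^2.
The AVC parabola has its vertex at Q = 10/2 = 5, where AVC = 45 - 10·5 + 5^2 = $20.
Since P = $52 ≥ min AVC = $20, price covers variable cost and the firm should produce.
P = MC gives -7 - 20Q + 3Q^2 = 0, with roots -1/3 and 7. Take the larger (rising MC): Q* = 7.
Check: AVC at Q = 7 is $24 ≤ P, so revenue covers variable cost.
Profit = P·Q − TC = 52·7 − 379 = -$15, a loss, but smaller than the $211 fixed cost the firm would lose by shutting down.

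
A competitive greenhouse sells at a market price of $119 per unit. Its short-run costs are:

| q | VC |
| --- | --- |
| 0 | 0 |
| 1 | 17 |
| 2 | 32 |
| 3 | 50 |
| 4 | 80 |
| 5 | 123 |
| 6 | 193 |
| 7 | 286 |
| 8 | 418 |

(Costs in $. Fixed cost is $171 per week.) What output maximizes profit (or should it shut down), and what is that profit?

Compute π = P·q − TC at each output: q=0: -171; q=1: -69; q=2: 35; q=3: 136; q=4: 225; q=5: 301; q=6: 350; q=7: 376; q=8: 363.
Profit is maximized at q = 7. AVC there is 286/7 = $40.86 ≤ P, so producing beats shutting down (which would give -$171).

q = 7; profit = $376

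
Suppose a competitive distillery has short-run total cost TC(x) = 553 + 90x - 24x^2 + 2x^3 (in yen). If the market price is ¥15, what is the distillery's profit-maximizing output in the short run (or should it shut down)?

From TC, MC = TC'(x) = 90 - 48x + 6x^2 and AVC = VC/x = 90 - 24x + 2x^2.
The AVC parabola has its vertex at x = 24/4 = 6, where AVC = 90 - 24·6 + 2·6^2 = ¥18.
Since P = ¥15 < min AVC = ¥18, price fails to cover variable cost at any output.
Shutting down limits the loss to fixed cost, ¥553.

Shut down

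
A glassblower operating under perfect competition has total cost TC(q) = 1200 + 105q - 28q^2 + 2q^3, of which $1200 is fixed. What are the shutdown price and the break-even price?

Shutdown price = $7; break-even price = $145

AVC = 105 - 28q + 2q^2; minimized at q = 7, giving min AVC = $7. That is the shutdown price.
ATC = 1200/q + 105 - 28q + 2q^2. Setting dATC/dq = −1200/q^2 − 28 + 4q = 0 gives q = 10 (since 4·10^3 − 28·10^2 = 1200).
min ATC = 1200/10 + 105 − 28·10 + 2·10^2 = $145. That is the break-even price.
For $7 ≤ P < $145 the firm produces at a loss; below $7 it shuts down.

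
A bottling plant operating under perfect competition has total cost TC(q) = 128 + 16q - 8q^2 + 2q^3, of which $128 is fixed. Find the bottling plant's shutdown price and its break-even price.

Shutdown price = $8; break-even price = $48

AVC = 16 - 8q + 2q^2; minimized at q = 2, giving min AVC = $8. That is the shutdown price.
ATC = 128/q + 16 - 8q + 2q^2. Setting dATC/dq = −128/q^2 − 8 + 4q = 0 gives q = 4 (since 4·4^3 − 8·4^2 = 128).
min ATC = 128/4 + 16 − 8·4 + 2·4^2 = $48. That is the break-even price.
For $8 ≤ P < $48 the firm produces at a loss; below $8 it shuts down.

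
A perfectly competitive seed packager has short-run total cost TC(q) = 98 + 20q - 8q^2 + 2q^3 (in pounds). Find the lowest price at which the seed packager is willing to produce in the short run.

£12 per unit

The firm shuts down when price falls below the minimum of average variable cost. AVC = VC/q = 20 - 8q + 2q^2.
dAVC/dq = -8 + 4q = 0 gives q = 2. min AVC = 20 - 8·2 + 2·2^2 = 12.
For P < £12 the firm produces nothing.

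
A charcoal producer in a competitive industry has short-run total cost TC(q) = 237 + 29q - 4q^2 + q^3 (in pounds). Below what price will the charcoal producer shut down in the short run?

£25 per unit

The shutdown price is the minimum of AVC. VC = 29q - 4q^2 + q^3, so AVC = 29 - 4q + q^2.
dAVC/dq = -4 + 2q = 0 gives q = 2. min AVC = 29 - 4·2 + 2^2 = 25.
The firm shuts down for any P below £25.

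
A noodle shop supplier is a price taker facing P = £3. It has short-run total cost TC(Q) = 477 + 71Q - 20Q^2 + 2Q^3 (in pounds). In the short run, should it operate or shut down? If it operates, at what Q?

Variable cost is VC = 71Q - 20Q^2 + 2Q^3, so AVC = VC/Q = 71 - 20Q + 2Q^2 and MC = dTC/dQ = 71 - 40Q + 6Q^2.
The AVC parabola has its vertex at Q = 20/4 = 5, where AVC = 71 - 20·5 + 2·5^2 = £21.
P = £3 lies below min AVC = £21; no output level covers variable cost.
Best response: produce nothing and absorb the £477 fixed cost.

Shut down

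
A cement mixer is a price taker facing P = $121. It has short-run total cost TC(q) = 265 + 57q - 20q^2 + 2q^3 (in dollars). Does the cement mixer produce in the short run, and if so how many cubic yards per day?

Strip out fixed cost: VC = 57q - 20q^2 + 2q^3. Then AVC = 57 - 20q + 2q^2 and MC = 57 - 40q + 6q^2.
AVC hits its minimum where MC = AVC, at q = 5, giving min AVC = 57 - 20·5 + 2·5^2 = $7.
P = $121 exceeds min AVC = $7, so the firm stays open.
P = MC gives -64 - 40q + 6q^2 = 0, with roots -4/3 and 8. Take the larger (rising MC): q* = 8.
Check: AVC at q = 8 is $25 ≤ P, so revenue covers variable cost.
Profit = P·q − TC = 121·8 − 465 = $503.

Produce at q = 8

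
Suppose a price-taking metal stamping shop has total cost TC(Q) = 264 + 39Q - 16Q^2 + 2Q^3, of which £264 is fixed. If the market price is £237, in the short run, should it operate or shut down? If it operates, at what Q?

Produce at Q = 9

From TC, MC = TC'(Q) = 39 - 32Q + 6Q^2 and AVC = VC/Q = 39 - 16Q + 2Q^2.
AVC hits its minimum where MC = AVC, at Q = 4, giving min AVC = 39 - 16·4 + 2·4^2 = £7.
P = £237 exceeds min AVC = £7, so the firm stays open.
Set P = MC: 237 = 39 - 32Q + 6Q^2 → -198 - 32Q + 6Q^2 = 0. The roots are Q = -11/3 and Q = 9; the profit-maximizing output is on the rising part of MC, so Q* = 9.
Check: AVC at Q = 9 is £57 ≤ P, so revenue covers variable cost.
Profit = P·Q − TC = 237·9 − 777 = £1356.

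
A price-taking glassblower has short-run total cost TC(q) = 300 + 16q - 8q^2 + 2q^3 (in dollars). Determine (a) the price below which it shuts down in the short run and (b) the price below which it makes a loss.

AVC = 16 - 8q + 2q^2; minimized at q = 2, giving min AVC = $8. That is the shutdown price.
ATC = 300/q + 16 - 8q + 2q^2. Setting dATC/dq = −300/q^2 − 8 + 4q = 0 gives q = 5 (since 4·5^3 − 8·5^2 = 300).
min ATC = 300/5 + 16 − 8·5 + 2·5^2 = $86. That is the break-even price.
For $8 ≤ P < $86 the firm produces at a loss; below $8 it shuts down.

Shutdown price = $8; break-even price = $86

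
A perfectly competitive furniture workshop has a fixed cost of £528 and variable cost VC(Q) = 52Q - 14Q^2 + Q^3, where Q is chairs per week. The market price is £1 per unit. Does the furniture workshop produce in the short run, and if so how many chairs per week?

Shut down

From TC, MC = TC'(Q) = 52 - 28Q + 3Q^2 and AVC = VC/Q = 52 - 14Q + Q^2.
AVC is minimized where dAVC/dQ = -14 + 2Q = 0, at Q = 7; min AVC = 52 - 14·7 + 7^2 = £3.
Since P = £1 < min AVC = £3, price fails to cover variable cost at any output.
Shutting down limits the loss to fixed cost, £528.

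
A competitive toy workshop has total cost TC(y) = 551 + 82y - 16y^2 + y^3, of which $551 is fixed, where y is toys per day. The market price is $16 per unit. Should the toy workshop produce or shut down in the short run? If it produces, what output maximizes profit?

From TC, MC = TC'(y) = 82 - 32y + 3y^2 and AVC = VC/y = 82 - 16y + y^2.
AVC is minimized where dAVC/dy = -16 + 2y = 0, at y = 8; min AVC = 82 - 16·8 + 8^2 = $18.
P = $16 lies below min AVC = $18; no output level covers variable cost.
Best response: produce nothing and absorb the $551 fixed cost.

Shut down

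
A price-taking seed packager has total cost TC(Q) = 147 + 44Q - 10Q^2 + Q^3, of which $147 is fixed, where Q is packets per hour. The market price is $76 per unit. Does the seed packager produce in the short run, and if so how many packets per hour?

Variable cost is VC = 44Q - 10Q^2 + Q^3, so AVC = VC/Q = 44 - 10Q + Q^2 and MC = dTC/dQ = 44 - 20Q + 3Q^2.
The AVC parabola has its vertex at Q = 10/2 = 5, where AVC = 44 - 10·5 + 5^2 = $19.
P = $76 exceeds min AVC = $19, so the firm stays open.
Set P = MC: 76 = 44 - 20Q + 3Q^2 → -32 - 20Q + 3Q^2 = 0. The roots are Q = -4/3 and Q = 8; the profit-maximizing output is on the rising part of MC, so Q* = 8.
Check: AVC at Q = 8 is $28 ≤ P, so revenue covers variable cost.
Profit = P·Q − TC = 76·8 − 371 = $237.

Produce at Q = 8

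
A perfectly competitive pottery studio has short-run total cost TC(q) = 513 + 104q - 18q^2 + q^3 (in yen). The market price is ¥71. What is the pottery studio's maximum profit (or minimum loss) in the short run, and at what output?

Profit = -¥29 at q = 11

AVC = 104 - 18q + q^2 has its minimum ¥23 at q = 9; price ¥71 clears that bar, so the firm operates.
MC = 104 - 36q + 3q^2. Setting P = MC and taking the root on the rising branch gives q* = 11.
TR = 71·11 = 781. TC = 513 + 297 = 810. Profit = 781 − 810 = -¥29.
That loss of ¥29 beats the ¥513 the firm would lose by shutting down; producing recovers ¥484 of fixed cost.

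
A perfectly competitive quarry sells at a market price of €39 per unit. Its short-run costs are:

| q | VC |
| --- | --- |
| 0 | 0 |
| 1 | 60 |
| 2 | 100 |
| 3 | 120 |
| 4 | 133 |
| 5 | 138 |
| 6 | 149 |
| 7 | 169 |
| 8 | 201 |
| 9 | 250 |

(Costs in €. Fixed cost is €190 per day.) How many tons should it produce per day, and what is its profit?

Profit at each row (π = 39q − TC): q=0: -190; q=1: -211; q=2: -212; q=3: -193; q=4: -167; q=5: -133; q=6: -105; q=7: -86; q=8: -79; q=9: -89.
Profit is maximized at q = 8. AVC there is 201/8 = €25.12 ≤ P, so producing beats shutting down (which would give -€190).

q = 8; profit = -€79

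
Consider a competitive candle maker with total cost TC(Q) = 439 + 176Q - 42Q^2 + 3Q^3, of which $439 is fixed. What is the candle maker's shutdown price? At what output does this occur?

$29 per unit, at Q = 7

The firm shuts down when price falls below the minimum of average variable cost. AVC = VC/Q = 176 - 42Q + 3Q^2.
At the minimum of AVC, MC = AVC. MC = 176 - 84Q + 9Q^2; setting MC = AVC gives 6Q^2 - 42Q = 0, so Q = 7. min AVC = 29.
The firm shuts down for any P below $29.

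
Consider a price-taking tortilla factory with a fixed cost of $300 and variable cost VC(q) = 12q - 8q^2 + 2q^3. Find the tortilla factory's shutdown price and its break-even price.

AVC = 12 - 8q + 2q^2; minimized at q = 2, giving min AVC = $4. That is the shutdown price.
ATC = 300/q + 12 - 8q + 2q^2. Setting dATC/dq = −300/q^2 − 8 + 4q = 0 gives q = 5 (since 4·5^3 − 8·5^2 = 300).
min ATC = 300/5 + 12 − 8·5 + 2·5^2 = $82. That is the break-even price.
Between these two prices the firm operates at a loss; above $82 it earns a profit.

Shutdown price = $4; break-even price = $82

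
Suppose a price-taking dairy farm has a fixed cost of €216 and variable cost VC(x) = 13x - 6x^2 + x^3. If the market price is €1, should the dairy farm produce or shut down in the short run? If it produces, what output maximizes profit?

Strip out fixed cost: VC = 13x - 6x^2 + x^3. Then AVC = 13 - 6x + x^2 and MC = 13 - 12x + 3x^2.
AVC hits its minimum where MC = AVC, at x = 3, giving min AVC = 13 - 6·3 + 3^2 = €4.
P = €1 lies below min AVC = €4; no output level covers variable cost.
Best response: produce nothing and absorb the €216 fixed cost.

Shut down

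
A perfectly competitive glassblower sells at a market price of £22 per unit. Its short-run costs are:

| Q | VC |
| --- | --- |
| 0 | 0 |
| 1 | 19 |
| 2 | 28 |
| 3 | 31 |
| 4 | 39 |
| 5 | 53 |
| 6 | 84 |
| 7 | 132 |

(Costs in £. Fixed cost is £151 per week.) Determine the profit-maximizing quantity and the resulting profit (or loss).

Compute π = P·Q − TC at each output: Q=0: -151; Q=1: -148; Q=2: -135; Q=3: -116; Q=4: -102; Q=5: -94; Q=6: -103; Q=7: -129.
Profit is maximized at Q = 5. AVC there is 53/5 = £10.60 ≤ P, so producing beats shutting down (which would give -£151).

Q = 5; profit = -£94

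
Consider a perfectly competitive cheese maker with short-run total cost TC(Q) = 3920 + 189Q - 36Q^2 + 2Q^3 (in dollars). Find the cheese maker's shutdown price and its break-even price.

Shutdown price = $27; break-even price = $357

AVC = 189 - 36Q + 2Q^2; minimized at Q = 9, giving min AVC = $27. That is the shutdown price.
ATC = 3920/Q + 189 - 36Q + 2Q^2. Setting dATC/dQ = −3920/Q^2 − 36 + 4Q = 0 gives Q = 14 (since 4·14^3 − 36·14^2 = 3920).
min ATC = 3920/14 + 189 − 36·14 + 2·14^2 = $357. That is the break-even price.
For $27 ≤ P < $357 the firm produces at a loss; below $27 it shuts down.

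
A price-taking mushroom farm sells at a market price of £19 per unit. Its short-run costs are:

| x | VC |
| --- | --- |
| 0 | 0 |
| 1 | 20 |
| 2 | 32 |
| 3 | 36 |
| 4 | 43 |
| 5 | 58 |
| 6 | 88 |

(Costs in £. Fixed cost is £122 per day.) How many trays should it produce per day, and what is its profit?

x = 5; profit = -£85

Compute π = P·x − TC at each output: x=0: -122; x=1: -123; x=2: -116; x=3: -101; x=4: -89; x=5: -85; x=6: -96.
Profit is maximized at x = 5. AVC there is 58/5 = £11.60 ≤ P, so producing beats shutting down (which would give -£122).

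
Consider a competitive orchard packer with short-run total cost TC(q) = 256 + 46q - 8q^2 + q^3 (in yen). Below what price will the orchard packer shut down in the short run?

¥30 per unit

Short-run supply begins at min AVC. From VC = 46q - 8q^2 + q^3, AVC = 46 - 8q + q^2.
dAVC/dq = -8 + 2q = 0 gives q = 4. min AVC = 46 - 8·4 + 4^2 = 30.
So the shutdown price is ¥30.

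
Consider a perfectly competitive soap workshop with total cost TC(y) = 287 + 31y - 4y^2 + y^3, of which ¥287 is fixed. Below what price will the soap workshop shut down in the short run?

Short-run supply begins at min AVC. From VC = 31y - 4y^2 + y^3, AVC = 31 - 4y + y^2.
At the minimum of AVC, MC = AVC. MC = 31 - 8y + 3y^2; setting MC = AVC gives 2y^2 - 4y = 0, so y = 2. min AVC = 27.
For P < ¥27 the firm produces nothing.

¥27 per unit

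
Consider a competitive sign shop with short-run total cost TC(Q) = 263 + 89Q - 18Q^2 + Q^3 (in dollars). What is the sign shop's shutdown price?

$8 per unit

The shutdown price is the minimum of AVC. VC = 89Q - 18Q^2 + Q^3, so AVC = 89 - 18Q + Q^2.
dAVC/dQ = -18 + 2Q = 0 gives Q = 9. min AVC = 89 - 18·9 + 9^2 = 8.
The firm shuts down for any P below $8.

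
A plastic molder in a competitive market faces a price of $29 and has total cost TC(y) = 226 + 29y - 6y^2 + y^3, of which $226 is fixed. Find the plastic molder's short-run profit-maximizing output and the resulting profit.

AVC = 29 - 6y + y^2; min AVC = $20 at y = 3. Since P = $29 ≥ min AVC, the firm produces.
With MC = 29 - 12y + 3y^2, P = MC on the upward-sloping part at y* = 4.
TR = 29·4 = 116. TC = 226 + 84 = 310. Profit = 116 − 310 = -$194.
That loss of $194 beats the $226 the firm would lose by shutting down; producing recovers $32 of fixed cost.

Profit = -$194 at y = 4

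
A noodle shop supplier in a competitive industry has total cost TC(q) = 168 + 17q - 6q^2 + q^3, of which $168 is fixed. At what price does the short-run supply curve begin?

The shutdown price is the minimum of AVC. VC = 17q - 6q^2 + q^3, so AVC = 17 - 6q + q^2.
At the minimum of AVC, MC = AVC. MC = 17 - 12q + 3q^2; setting MC = AVC gives 2q^2 - 6q = 0, so q = 3. min AVC = 8.
So the shutdown price is $8.

$8 per unit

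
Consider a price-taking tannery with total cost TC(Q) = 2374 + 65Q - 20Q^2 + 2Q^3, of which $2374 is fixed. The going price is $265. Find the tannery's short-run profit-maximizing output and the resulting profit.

AVC = 65 - 20Q + 2Q^2 has its minimum $15 at Q = 5; price $265 clears that bar, so the firm operates.
MC = 65 - 40Q + 6Q^2. Setting P = MC and taking the root on the rising branch gives Q* = 10.
TR = 265·10 = 2650. TC = 2374 + 650 = 3024. Profit = 2650 − 3024 = -$374.
That loss of $374 beats the $2374 the firm would lose by shutting down; producing recovers $2000 of fixed cost.

Profit = -$374 at Q = 10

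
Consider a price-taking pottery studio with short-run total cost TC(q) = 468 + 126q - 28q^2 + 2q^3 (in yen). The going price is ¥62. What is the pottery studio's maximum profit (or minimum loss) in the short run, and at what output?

AVC = 126 - 28q + 2q^2 has its minimum ¥28 at q = 7; price ¥62 clears that bar, so the firm operates.
With MC = 126 - 56q + 6q^2, P = MC on the upward-sloping part at q* = 8.
TR = 62·8 = 496. TC = 468 + 240 = 708. Profit = 496 − 708 = -¥212.
That loss of ¥212 beats the ¥468 the firm would lose by shutting down; producing recovers ¥256 of fixed cost.

Profit = -¥212 at q = 8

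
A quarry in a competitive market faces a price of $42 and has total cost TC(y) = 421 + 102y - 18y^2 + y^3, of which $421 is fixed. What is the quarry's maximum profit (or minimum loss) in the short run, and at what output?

AVC = 102 - 18y + y^2 has its minimum $21 at y = 9; price $42 clears that bar, so the firm operates.
MC = 102 - 36y + 3y^2. Setting P = MC and taking the root on the rising branch gives y* = 10.
TR = 42·10 = 420. TC = 421 + 220 = 641. Profit = 420 − 641 = -$221.
Shutting down would mean losing the fixed cost of $421, so operating at a loss of $221 is better by $200.

Profit = -$221 at y = 10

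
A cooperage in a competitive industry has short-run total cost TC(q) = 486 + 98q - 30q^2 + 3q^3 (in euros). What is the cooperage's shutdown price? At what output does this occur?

€23 per unit, at q = 5

Short-run supply begins at min AVC. From VC = 98q - 30q^2 + 3q^3, AVC = 98 - 30q + 3q^2.
dAVC/dq = -30 + 6q = 0 gives q = 5. min AVC = 98 - 30·5 + 3·5^2 = 23.
So the shutdown price is €23.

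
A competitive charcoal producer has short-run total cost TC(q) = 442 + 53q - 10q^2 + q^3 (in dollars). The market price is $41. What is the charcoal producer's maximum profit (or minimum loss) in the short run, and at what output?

AVC = 53 - 10q + q^2 has its minimum $28 at q = 5; price $41 clears that bar, so the firm operates.
With MC = 53 - 20q + 3q^2, P = MC on the upward-sloping part at q* = 6.
TR = 41·6 = 246. TC = 442 + 174 = 616. Profit = 246 − 616 = -$370.
By producing, the firm covers all variable cost plus $72 of fixed cost; shutting down would lose the full $442.

Profit = -$370 at q = 6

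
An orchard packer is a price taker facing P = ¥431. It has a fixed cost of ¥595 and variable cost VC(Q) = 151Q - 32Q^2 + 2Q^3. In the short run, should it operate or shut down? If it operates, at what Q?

Variable cost is VC = 151Q - 32Q^2 + 2Q^3, so AVC = VC/Q = 151 - 32Q + 2Q^2 and MC = dTC/dQ = 151 - 64Q + 6Q^2.
AVC is minimized where dAVC/dQ = -32 + 4Q = 0, at Q = 8; min AVC = 151 - 32·8 + 2·8^2 = ¥23.
Since P = ¥431 ≥ min AVC = ¥23, price covers variable cost and the firm should produce.
Set P = MC: 431 = 151 - 64Q + 6Q^2 → -280 - 64Q + 6Q^2 = 0. The roots are Q = -10/3 and Q = 14; the profit-maximizing output is on the rising part of MC, so Q* = 14.
Check: AVC at Q = 14 is ¥95 ≤ P, so revenue covers variable cost.
Profit = P·Q − TC = 431·14 − 1925 = ¥4109.

Produce at Q = 14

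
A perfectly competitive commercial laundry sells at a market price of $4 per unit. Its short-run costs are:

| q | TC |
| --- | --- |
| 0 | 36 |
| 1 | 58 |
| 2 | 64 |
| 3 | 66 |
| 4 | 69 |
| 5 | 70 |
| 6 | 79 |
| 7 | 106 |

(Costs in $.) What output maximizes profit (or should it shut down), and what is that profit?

q = 0 (shut down); profit = -$36

Profit at each row (π = 4q − TC): q=0: -36; q=1: -54; q=2: -56; q=3: -54; q=4: -53; q=5: -50; q=6: -55; q=7: -78.
Profit is highest at q = 0. Equivalently, the lowest AVC in the table is 34/5 ≈ $6.80 at q = 5, and P = $4 falls below it — price never covers variable cost, so the firm shuts down and loses only its fixed cost.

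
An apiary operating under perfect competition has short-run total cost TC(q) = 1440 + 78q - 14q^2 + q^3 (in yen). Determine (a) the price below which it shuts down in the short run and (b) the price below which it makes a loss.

Shutdown price = ¥29; break-even price = ¥174

AVC = 78 - 14q + q^2; minimized at q = 7, giving min AVC = ¥29. That is the shutdown price.
ATC = 1440/q + 78 - 14q + q^2. Setting dATC/dq = −1440/q^2 − 14 + 2q = 0 gives q = 12 (since 2·12^3 − 14·12^2 = 1440).
min ATC = 1440/12 + 78 − 14·12 + 12^2 = ¥174. That is the break-even price.
Between these two prices the firm operates at a loss; above ¥174 it earns a profit.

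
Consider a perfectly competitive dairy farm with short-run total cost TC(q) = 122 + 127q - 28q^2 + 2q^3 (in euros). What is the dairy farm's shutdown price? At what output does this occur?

The shutdown price is the minimum of AVC. VC = 127q - 28q^2 + 2q^3, so AVC = 127 - 28q + 2q^2.
dAVC/dq = -28 + 4q = 0 gives q = 7. min AVC = 127 - 28·7 + 2·7^2 = 29.
So the shutdown price is €29.

€29 per unit, at q = 7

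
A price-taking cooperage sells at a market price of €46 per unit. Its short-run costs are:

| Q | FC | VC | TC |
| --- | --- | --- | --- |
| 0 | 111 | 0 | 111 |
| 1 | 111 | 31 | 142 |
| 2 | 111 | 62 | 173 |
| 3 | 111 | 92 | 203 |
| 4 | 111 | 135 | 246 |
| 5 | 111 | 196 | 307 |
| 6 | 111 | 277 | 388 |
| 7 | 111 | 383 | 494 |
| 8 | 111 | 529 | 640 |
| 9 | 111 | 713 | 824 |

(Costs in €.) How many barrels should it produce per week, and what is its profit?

Q = 4; profit = -€62

Compute π = P·Q − TC at each output: Q=0: -111; Q=1: -96; Q=2: -81; Q=3: -65; Q=4: -62; Q=5: -77; Q=6: -112; Q=7: -172; Q=8: -272; Q=9: -410.
Profit is maximized at Q = 4. AVC there is 135/4 = €33.75 ≤ P, so producing beats shutting down (which would give -€111).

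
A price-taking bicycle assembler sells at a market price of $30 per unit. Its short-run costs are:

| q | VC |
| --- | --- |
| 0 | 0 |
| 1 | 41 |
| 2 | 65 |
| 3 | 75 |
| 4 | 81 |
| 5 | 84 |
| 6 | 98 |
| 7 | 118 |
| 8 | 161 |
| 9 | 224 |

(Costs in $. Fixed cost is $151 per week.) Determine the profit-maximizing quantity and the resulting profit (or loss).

q = 7; profit = -$59

Profit at each row (π = 30q − TC): q=0: -151; q=1: -162; q=2: -156; q=3: -136; q=4: -112; q=5: -85; q=6: -69; q=7: -59; q=8: -72; q=9: -105.
Profit is maximized at q = 7. AVC there is 118/7 = $16.86 ≤ P, so producing beats shutting down (which would give -$151).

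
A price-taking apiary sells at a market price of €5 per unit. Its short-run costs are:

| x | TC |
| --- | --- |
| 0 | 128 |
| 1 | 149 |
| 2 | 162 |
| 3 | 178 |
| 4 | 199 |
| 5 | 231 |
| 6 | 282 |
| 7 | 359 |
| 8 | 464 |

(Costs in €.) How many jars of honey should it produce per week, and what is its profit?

Tabulate TR − TC: x=0: -128; x=1: -144; x=2: -152; x=3: -163; x=4: -179; x=5: -206; x=6: -252; x=7: -324; x=8: -424.
Profit is highest at x = 0. Equivalently, the lowest AVC in the table is 50/3 ≈ €16.67 at x = 3, and P = €5 falls below it — price never covers variable cost, so the firm shuts down and loses only its fixed cost.

x = 0 (shut down); profit = -€128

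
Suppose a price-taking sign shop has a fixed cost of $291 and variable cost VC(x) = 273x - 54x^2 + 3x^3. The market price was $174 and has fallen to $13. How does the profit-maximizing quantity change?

AVC = 273 - 54x + 3x^2, minimized at x = 9 where min AVC = $30. MC = 273 - 108x + 9x^2.
At P = $174 ≥ min AVC, set P = MC on the rising branch: x = 11.
At P = $13 < min AVC = $30, price no longer covers variable cost at any output, so the firm shuts down: x = 0.

Output falls from 11 to 0 (the firm shuts down)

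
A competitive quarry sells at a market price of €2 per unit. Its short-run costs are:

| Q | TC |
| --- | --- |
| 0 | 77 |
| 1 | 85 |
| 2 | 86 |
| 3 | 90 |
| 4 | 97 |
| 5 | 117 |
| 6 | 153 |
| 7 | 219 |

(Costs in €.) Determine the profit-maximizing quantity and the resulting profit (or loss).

Compute π = P·Q − TC at each output: Q=0: -77; Q=1: -83; Q=2: -82; Q=3: -84; Q=4: -89; Q=5: -107; Q=6: -141; Q=7: -205.
Profit is highest at Q = 0. Equivalently, the lowest AVC in the table is 13/3 ≈ €4.33 at Q = 3, and P = €2 falls below it — price never covers variable cost, so the firm shuts down and loses only its fixed cost.

Q = 0 (shut down); profit = -€77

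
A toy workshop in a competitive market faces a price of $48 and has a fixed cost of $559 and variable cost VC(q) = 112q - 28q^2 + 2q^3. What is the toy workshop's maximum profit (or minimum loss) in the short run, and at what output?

AVC = 112 - 28q + 2q^2; min AVC = $14 at q = 7. Since P = $48 ≥ min AVC, the firm produces.
With MC = 112 - 56q + 6q^2, P = MC on the upward-sloping part at q* = 8.
TR = 48·8 = 384. TC = 559 + 128 = 687. Profit = 384 − 687 = -$303.
Shutting down would mean losing the fixed cost of $559, so operating at a loss of $303 is better by $256.

Profit = -$303 at q = 8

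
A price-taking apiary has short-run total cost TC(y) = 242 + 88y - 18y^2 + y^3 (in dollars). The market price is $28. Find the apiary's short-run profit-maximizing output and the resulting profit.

AVC = 88 - 18y + y^2 has its minimum $7 at y = 9; price $28 clears that bar, so the firm operates.
MC = 88 - 36y + 3y^2. Setting P = MC and taking the root on the rising branch gives y* = 10.
TR = 28·10 = 280. TC = 242 + 80 = 322. Profit = 280 − 322 = -$42.
By producing, the firm covers all variable cost plus $200 of fixed cost; shutting down would lose the full $242.

Profit = -$42 at y = 10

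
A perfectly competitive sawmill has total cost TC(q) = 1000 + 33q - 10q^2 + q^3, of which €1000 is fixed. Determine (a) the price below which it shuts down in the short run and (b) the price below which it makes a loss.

Shutdown price = min AVC. AVC = 33 - 10q + q^2, with vertex at q = 5 and minimum €8.
ATC = 1000/q + 33 - 10q + q^2. Setting dATC/dq = −1000/q^2 − 10 + 2q = 0 gives q = 10 (since 2·10^3 − 10·10^2 = 1000).
min ATC = 1000/10 + 33 − 10·10 + 10^2 = €133. That is the break-even price.
For €8 ≤ P < €133 the firm produces at a loss; below €8 it shuts down.

Shutdown price = €8; break-even price = €133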